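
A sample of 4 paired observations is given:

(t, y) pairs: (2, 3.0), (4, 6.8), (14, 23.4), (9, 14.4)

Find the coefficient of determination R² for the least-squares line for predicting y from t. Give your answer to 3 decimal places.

0.999

n = 4, Σx = 29, Σy = 47.6, Σxy = 490.4, Σx² = 297, Σy² = 810.16
Sxx = Σx² − (Σx)²/n = 297 − 210.25 = 86.75
Sxy = Σxy − (Σx)(Σy)/n = 490.4 − 345.1 = 145.3
Syy = Σy² − (Σy)²/n = 810.16 − 566.44 = 243.72
R² = Sxy²/(Sxx·Syy) = (145.3)²/(86.75·243.72) = 0.998552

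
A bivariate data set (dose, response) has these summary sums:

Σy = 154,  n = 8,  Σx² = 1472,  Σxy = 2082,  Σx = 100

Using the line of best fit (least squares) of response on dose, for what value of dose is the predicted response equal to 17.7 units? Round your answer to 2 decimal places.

Sxx = Σx² − (Σx)²/n = 1472 − 1250 = 222
Sxy = Σxy − (Σx)(Σy)/n = 2082 − 1925 = 157
b = Sxy/Sxx = 157/222 = 0.707207
a = ȳ − b·x̄ = 19.25 − 0.707207·12.5 = 10.409910
Set a + b·x = 17.7: x = (17.7 − 10.409910) / 0.707207 = 10.308280

10.31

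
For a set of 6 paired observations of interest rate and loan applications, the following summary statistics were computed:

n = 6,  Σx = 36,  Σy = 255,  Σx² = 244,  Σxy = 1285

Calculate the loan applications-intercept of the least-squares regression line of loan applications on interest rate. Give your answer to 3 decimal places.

Sxx = Σx² − (Σx)²/n = 244 − 216 = 28
Sxy = Σxy − (Σx)(Σy)/n = 1285 − 1530 = -245
b = Sxy/Sxx = -245/28 = -8.75
a = ȳ − b·x̄ = 42.5 − (-8.75)·6 = 95

95.000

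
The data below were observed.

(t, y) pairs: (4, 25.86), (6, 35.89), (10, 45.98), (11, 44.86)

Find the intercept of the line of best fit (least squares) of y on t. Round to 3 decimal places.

16.976

n = 4, Σx = 31, Σy = 152.59, Σxy = 1272.04, Σx² = 273
Sxx = Σx² − (Σx)²/n = 273 − 240.25 = 32.75
Sxy = Σxy − (Σx)(Σy)/n = 1272.04 − 1182.5725 = 89.4675
b = Sxy/Sxx = 89.4675/32.75 = 2.731832
a = ȳ − b·x̄ = 38.1475 − 2.731832·7.75 = 16.975802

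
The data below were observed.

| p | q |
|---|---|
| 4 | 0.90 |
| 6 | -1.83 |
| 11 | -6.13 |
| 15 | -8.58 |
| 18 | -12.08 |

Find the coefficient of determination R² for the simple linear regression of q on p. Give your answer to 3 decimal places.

0.990

n = 5, Σx = 54, Σy = -27.72, Σxy = -420.95, Σx² = 722, Σy² = 261.2786
Sxx = Σx² − (Σx)²/n = 722 − 583.2 = 138.8
Sxy = Σxy − (Σx)(Σy)/n = -420.95 − (-299.376) = -121.574
Syy = Σy² − (Σy)²/n = 261.2786 − 153.67968 = 107.59892
R² = Sxy²/(Sxx·Syy) = (-121.574)²/(138.8·107.59892) = 0.989655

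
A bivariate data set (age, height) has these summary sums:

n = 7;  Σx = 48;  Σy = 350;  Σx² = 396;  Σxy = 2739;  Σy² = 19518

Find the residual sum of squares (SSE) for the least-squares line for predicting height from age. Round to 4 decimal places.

Sxx = Σx² − (Σx)²/n = 396 − 329.142857 = 66.857143
Sxy = Σxy − (Σx)(Σy)/n = 2739 − 2400 = 339
Syy = Σy² − (Σy)²/n = 19518 − 17500 = 2018
b = Sxy/Sxx = 339/66.857143 = 5.070513
SSE = Syy − b·Sxy = 2018 − 5.070513·339 = 299.096154

299.0962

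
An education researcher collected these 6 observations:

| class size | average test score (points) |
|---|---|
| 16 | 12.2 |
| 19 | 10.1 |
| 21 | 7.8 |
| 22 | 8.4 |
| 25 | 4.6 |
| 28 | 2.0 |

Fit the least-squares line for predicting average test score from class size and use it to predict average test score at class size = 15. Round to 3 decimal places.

n = 6, Σx = 131, Σy = 45.1, Σxy = 906.7, Σx² = 2951
Sxx = Σx² − (Σx)²/n = 2951 − 2860.166667 = 90.833333
Sxy = Σxy − (Σx)(Σy)/n = 906.7 − 984.683333 = -77.983333
b = Sxy/Sxx = -77.983333/90.833333 = -0.858532
a = ȳ − b·x̄ = 7.516667 − (-0.858532)·21.833333 = 26.261284
ŷ(15) = a + b·15 = 26.261284 + (-0.858532)·15 = 13.383303

13.383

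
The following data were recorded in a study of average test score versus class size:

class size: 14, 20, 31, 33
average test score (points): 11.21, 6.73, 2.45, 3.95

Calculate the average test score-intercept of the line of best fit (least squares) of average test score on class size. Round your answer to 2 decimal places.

15.93

n = 4, Σx = 98, Σy = 24.34, Σxy = 497.84, Σx² = 2646
Sxx = Σx² − (Σx)²/n = 2646 − 2401 = 245
Sxy = Σxy − (Σx)(Σy)/n = 497.84 − 596.33 = -98.49
b = Sxy/Sxx = -98.49/245 = -0.402
a = ȳ − b·x̄ = 6.085 − (-0.402)·24.5 = 15.934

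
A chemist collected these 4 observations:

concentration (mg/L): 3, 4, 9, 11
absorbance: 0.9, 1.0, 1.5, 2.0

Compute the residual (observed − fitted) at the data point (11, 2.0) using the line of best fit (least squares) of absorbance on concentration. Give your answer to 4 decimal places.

0.1039

n = 4, Σx = 27, Σy = 5.4, Σxy = 42.2, Σx² = 227
Sxx = Σx² − (Σx)²/n = 227 − 182.25 = 44.75
Sxy = Σxy − (Σx)(Σy)/n = 42.2 − 36.45 = 5.75
b = Sxy/Sxx = 5.75/44.75 = 0.128492
a = ȳ − b·x̄ = 1.35 − 0.128492·6.75 = 0.482682
ŷ(11) = 0.482682 + 0.128492·11 = 1.896089
residual = y − ŷ = 2.0 − 1.896089 = 0.103911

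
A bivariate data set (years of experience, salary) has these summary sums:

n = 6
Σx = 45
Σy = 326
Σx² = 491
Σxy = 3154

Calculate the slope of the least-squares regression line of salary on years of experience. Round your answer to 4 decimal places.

4.6189

Sxx = Σx² − (Σx)²/n = 491 − 337.5 = 153.5
Sxy = Σxy − (Σx)(Σy)/n = 3154 − 2445 = 709
b = Sxy/Sxx = 709/153.5 = 4.618893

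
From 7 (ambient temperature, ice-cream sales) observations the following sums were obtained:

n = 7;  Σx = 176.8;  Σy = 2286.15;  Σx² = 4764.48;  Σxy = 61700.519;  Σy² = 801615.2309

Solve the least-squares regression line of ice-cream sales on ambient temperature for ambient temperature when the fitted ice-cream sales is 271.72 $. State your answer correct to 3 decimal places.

Sxx = Σx² − (Σx)²/n = 4764.48 − 4465.462857 = 299.017143
Sxy = Σxy − (Σx)(Σy)/n = 61700.519 − 57741.617143 = 3958.901857
b = Sxy/Sxx = 3958.901857/299.017143 = 13.239715
a = ȳ − b·x̄ = 326.592857 − 13.239715·25.257143 = -7.804525
Set a + b·x = 271.72: x = (271.72 − (-7.804525)) / 13.239715 = 21.112578

21.113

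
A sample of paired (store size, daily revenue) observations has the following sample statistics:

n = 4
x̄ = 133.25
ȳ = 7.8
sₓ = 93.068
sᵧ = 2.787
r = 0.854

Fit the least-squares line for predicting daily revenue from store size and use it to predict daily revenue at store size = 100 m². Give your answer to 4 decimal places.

6.9497

b = r · sᵧ/sₓ = 0.854 · 2.787/93.068 = 0.025574
a = ȳ − b·x̄ = 7.8 − 0.025574·133.25 = 4.392297
ŷ(100) = a + b·100 = 4.392297 + 0.025574·100 = 6.949673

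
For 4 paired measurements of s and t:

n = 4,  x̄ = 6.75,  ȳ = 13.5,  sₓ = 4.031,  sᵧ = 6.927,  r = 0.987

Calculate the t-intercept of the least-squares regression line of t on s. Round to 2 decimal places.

b = r · sᵧ/sₓ = 0.987 · 6.927/4.031 = 1.696093
a = ȳ − b·x̄ = 13.5 − 1.696093·6.75 = 2.051375

2.05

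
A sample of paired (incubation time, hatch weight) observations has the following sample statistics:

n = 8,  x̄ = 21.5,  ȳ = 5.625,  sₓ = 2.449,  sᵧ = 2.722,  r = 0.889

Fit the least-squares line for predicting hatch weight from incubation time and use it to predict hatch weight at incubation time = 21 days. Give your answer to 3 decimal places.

b = r · sᵧ/sₓ = 0.889 · 2.722/2.449 = 0.988100
a = ȳ − b·x̄ = 5.625 − 0.988100·21.5 = -15.619160
ŷ(21) = a + b·21 = -15.619160 + 0.988100·21 = 5.130950

5.131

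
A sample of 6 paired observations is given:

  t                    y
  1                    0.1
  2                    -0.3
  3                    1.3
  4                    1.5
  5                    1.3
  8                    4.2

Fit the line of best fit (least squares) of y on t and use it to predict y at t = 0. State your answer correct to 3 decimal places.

-0.944

n = 6, Σx = 23, Σy = 8.1, Σxy = 49.5, Σx² = 119
Sxx = Σx² − (Σx)²/n = 119 − 88.166667 = 30.833333
Sxy = Σxy − (Σx)(Σy)/n = 49.5 − 31.05 = 18.45
b = Sxy/Sxx = 18.45/30.833333 = 0.598378
a = ȳ − b·x̄ = 1.35 − 0.598378·3.833333 = -0.943784
ŷ(0) = a + b·0 = -0.943784 + 0.598378·0 = -0.943784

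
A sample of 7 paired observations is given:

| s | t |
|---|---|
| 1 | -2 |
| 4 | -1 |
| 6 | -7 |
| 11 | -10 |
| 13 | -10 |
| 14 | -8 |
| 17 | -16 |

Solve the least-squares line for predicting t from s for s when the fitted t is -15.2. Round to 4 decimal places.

18.8842

n = 7, Σx = 66, Σy = -54, Σxy = -672, Σx² = 828
Sxx = Σx² − (Σx)²/n = 828 − 622.285714 = 205.714286
Sxy = Σxy − (Σx)(Σy)/n = -672 − (-509.142857) = -162.857143
b = Sxy/Sxx = -162.857143/205.714286 = -0.791667
a = ȳ − b·x̄ = -7.714286 − (-0.791667)·9.428571 = -0.25
Set a + b·x = -15.2: x = (-15.2 − (-0.25)) / (-0.791667) = 18.884211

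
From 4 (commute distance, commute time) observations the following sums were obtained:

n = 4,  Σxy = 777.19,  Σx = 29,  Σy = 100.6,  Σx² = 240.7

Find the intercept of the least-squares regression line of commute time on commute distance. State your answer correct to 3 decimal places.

Sxx = Σx² − (Σx)²/n = 240.7 − 210.25 = 30.45
Sxy = Σxy − (Σx)(Σy)/n = 777.19 − 729.35 = 47.84
b = Sxy/Sxx = 47.84/30.45 = 1.571100
a = ȳ − b·x̄ = 25.15 − 1.571100·7.25 = 13.759524

13.760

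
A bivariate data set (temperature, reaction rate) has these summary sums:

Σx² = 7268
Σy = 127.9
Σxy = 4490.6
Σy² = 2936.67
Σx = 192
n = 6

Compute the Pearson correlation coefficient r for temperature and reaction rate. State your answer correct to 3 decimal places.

Sxx = Σx² − (Σx)²/n = 7268 − 6144 = 1124
Sxy = Σxy − (Σx)(Σy)/n = 4490.6 − 4092.8 = 397.8
Syy = Σy² − (Σy)²/n = 2936.67 − 2726.401667 = 210.268333
r = Sxy/√(Sxx·Syy) = 397.8/√(236341.606667) = 397.8/486.149778 = 0.818266

0.818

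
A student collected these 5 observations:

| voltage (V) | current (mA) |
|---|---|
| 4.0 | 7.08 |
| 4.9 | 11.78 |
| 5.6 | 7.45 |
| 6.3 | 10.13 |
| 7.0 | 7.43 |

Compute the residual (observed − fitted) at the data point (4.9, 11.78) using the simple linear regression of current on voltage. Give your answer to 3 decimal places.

n = 5, Σx = 27.8, Σy = 43.87, Σxy = 243.591, Σx² = 160.06
Sxx = Σx² − (Σx)²/n = 160.06 − 154.568 = 5.492
Sxy = Σxy − (Σx)(Σy)/n = 243.591 − 243.9172 = -0.3262
b = Sxy/Sxx = -0.3262/5.492 = -0.059395
a = ȳ − b·x̄ = 8.774 − (-0.059395)·5.56 = 9.104239
ŷ(4.9) = 9.104239 + (-0.059395)·4.9 = 8.813201
residual = y − ŷ = 11.78 − 8.813201 = 2.966799

2.967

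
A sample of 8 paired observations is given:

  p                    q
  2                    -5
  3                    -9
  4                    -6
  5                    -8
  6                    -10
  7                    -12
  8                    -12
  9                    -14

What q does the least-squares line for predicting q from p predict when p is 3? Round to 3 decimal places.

-6.583

n = 8, Σx = 44, Σy = -76, Σxy = -467, Σx² = 284
Sxx = Σx² − (Σx)²/n = 284 − 242 = 42
Sxy = Σxy − (Σx)(Σy)/n = -467 − (-418) = -49
b = Sxy/Sxx = -49/42 = -1.166667
a = ȳ − b·x̄ = -9.5 − (-1.166667)·5.5 = -3.083333
ŷ(3) = a + b·3 = -3.083333 + (-1.166667)·3 = -6.583333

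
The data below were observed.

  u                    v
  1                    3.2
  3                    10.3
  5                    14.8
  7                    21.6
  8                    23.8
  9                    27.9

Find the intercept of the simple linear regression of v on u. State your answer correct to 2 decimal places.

0.49

n = 6, Σx = 33, Σy = 101.6, Σxy = 700.8, Σx² = 229
Sxx = Σx² − (Σx)²/n = 229 − 181.5 = 47.5
Sxy = Σxy − (Σx)(Σy)/n = 700.8 − 558.8 = 142
b = Sxy/Sxx = 142/47.5 = 2.989474
a = ȳ − b·x̄ = 16.933333 − 2.989474·5.5 = 0.491228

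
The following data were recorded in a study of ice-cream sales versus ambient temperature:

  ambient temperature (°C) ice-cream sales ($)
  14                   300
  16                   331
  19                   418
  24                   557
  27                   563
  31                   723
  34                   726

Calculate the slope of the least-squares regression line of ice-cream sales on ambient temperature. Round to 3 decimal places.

22.627

n = 7, Σx = 165, Σy = 3618, Σxy = 93104, Σx² = 4235
Sxx = Σx² − (Σx)²/n = 4235 − 3889.285714 = 345.714286
Sxy = Σxy − (Σx)(Σy)/n = 93104 − 85281.428571 = 7822.571429
b = Sxy/Sxx = 7822.571429/345.714286 = 22.627273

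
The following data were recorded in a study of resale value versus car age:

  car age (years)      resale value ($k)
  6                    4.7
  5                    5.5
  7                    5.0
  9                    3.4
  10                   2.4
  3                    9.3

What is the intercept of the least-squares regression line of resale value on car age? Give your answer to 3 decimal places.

n = 6, Σx = 40, Σy = 30.3, Σxy = 173.2, Σx² = 300
Sxx = Σx² − (Σx)²/n = 300 − 266.666667 = 33.333333
Sxy = Σxy − (Σx)(Σy)/n = 173.2 − 202 = -28.8
b = Sxy/Sxx = -28.8/33.333333 = -0.864
a = ȳ − b·x̄ = 5.05 − (-0.864)·6.666667 = 10.81

10.810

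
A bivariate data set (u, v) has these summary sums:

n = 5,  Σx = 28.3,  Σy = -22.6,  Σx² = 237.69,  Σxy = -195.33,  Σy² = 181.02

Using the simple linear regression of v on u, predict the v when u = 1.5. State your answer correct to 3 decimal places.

-0.902

Sxx = Σx² − (Σx)²/n = 237.69 − 160.178 = 77.512
Sxy = Σxy − (Σx)(Σy)/n = -195.33 − (-127.916) = -67.414
b = Sxy/Sxx = -67.414/77.512 = -0.869723
a = ȳ − b·x̄ = -4.52 − (-0.869723)·5.66 = 0.402634
ŷ(1.5) = a + b·1.5 = 0.402634 + (-0.869723)·1.5 = -0.901951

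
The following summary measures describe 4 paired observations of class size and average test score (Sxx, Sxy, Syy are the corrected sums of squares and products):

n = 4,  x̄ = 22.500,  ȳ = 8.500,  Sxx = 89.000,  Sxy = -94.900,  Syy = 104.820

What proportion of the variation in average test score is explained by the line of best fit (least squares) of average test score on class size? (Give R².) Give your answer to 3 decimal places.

0.965

R² = Sxy²/(Sxx·Syy) = (-94.9)²/(89·104.82) = 0.965380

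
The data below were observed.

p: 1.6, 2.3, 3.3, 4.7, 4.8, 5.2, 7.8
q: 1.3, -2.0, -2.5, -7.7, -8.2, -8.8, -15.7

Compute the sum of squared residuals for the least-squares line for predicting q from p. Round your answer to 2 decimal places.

n = 7, Σx = 29.7, Σy = -43.6, Σxy = -254.54, Σx² = 151.75, Σy² = 462.4
Sxx = Σx² − (Σx)²/n = 151.75 − 126.012857 = 25.737143
Sxy = Σxy − (Σx)(Σy)/n = -254.54 − (-184.988571) = -69.551429
Syy = Σy² − (Σy)²/n = 462.4 − 271.565714 = 190.834286
b = Sxy/Sxx = -69.551429/25.737143 = -2.702376
SSE = Syy − b·Sxy = 190.834286 − (-2.702376)·(-69.551429) = 2.880198

2.88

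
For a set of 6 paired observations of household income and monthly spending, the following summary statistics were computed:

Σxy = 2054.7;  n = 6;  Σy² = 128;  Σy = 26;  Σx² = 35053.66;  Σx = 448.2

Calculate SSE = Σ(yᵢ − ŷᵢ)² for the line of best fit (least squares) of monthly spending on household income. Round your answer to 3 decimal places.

7.288

Sxx = Σx² − (Σx)²/n = 35053.66 − 33480.54 = 1573.12
Sxy = Σxy − (Σx)(Σy)/n = 2054.7 − 1942.2 = 112.5
Syy = Σy² − (Σy)²/n = 128 − 112.666667 = 15.333333
b = Sxy/Sxx = 112.5/1573.12 = 0.071514
SSE = Syy − b·Sxy = 15.333333 − 0.071514·112.5 = 7.288016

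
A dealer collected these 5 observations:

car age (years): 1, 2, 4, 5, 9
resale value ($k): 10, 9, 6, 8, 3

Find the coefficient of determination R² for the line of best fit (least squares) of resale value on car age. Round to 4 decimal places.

n = 5, Σx = 21, Σy = 36, Σxy = 119, Σx² = 127, Σy² = 290
Sxx = Σx² − (Σx)²/n = 127 − 88.2 = 38.8
Sxy = Σxy − (Σx)(Σy)/n = 119 − 151.2 = -32.2
Syy = Σy² − (Σy)²/n = 290 − 259.2 = 30.8
R² = Sxy²/(Sxx·Syy) = (-32.2)²/(38.8·30.8) = 0.867619

0.8676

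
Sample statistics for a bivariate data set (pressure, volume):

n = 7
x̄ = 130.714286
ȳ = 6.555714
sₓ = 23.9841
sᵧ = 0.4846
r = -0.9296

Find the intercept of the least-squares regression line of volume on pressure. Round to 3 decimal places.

9.011

b = r · sᵧ/sₓ = -0.9296 · 0.4846/23.9841 = -0.018783
a = ȳ − b·x̄ = 6.555714 − (-0.018783)·130.714286 = 9.010870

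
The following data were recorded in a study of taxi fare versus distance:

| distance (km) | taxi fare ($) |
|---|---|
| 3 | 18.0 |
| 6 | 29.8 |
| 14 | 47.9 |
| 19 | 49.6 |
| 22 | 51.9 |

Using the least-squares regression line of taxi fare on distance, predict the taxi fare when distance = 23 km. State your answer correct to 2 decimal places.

n = 5, Σx = 64, Σy = 197.2, Σxy = 2987.6, Σx² = 1086
Sxx = Σx² − (Σx)²/n = 1086 − 819.2 = 266.8
Sxy = Σxy − (Σx)(Σy)/n = 2987.6 − 2524.16 = 463.44
b = Sxy/Sxx = 463.44/266.8 = 1.737031
a = ȳ − b·x̄ = 39.44 − 1.737031·12.8 = 17.205997
ŷ(23) = a + b·23 = 17.205997 + 1.737031·23 = 57.157721

57.16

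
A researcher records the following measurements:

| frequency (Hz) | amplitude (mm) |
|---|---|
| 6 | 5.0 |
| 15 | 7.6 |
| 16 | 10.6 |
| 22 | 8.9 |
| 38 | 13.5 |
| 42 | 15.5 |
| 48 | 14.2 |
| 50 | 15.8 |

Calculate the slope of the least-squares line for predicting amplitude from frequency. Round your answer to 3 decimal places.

0.224

n = 8, Σx = 237, Σy = 91.1, Σxy = 3145, Σx² = 9013
Sxx = Σx² − (Σx)²/n = 9013 − 7021.125 = 1991.875
Sxy = Σxy − (Σx)(Σy)/n = 3145 − 2698.8375 = 446.1625
b = Sxy/Sxx = 446.1625/1991.875 = 0.223991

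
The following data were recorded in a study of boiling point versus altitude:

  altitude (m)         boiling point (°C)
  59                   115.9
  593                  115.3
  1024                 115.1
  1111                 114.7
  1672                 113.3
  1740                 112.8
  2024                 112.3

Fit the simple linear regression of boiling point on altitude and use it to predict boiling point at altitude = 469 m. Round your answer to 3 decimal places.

115.553

n = 7, Σx = 8223, Σy = 799.4, Σxy = 933509.9, Σx² = 12557787
Sxx = Σx² − (Σx)²/n = 12557787 − 9659675.571429 = 2898111.428571
Sxy = Σxy − (Σx)(Σy)/n = 933509.9 − 939066.6 = -5556.7
b = Sxy/Sxx = -5556.7/2898111.428571 = -0.001917
a = ȳ − b·x̄ = 114.2 − (-0.001917)·1174.714286 = 116.452341
ŷ(469) = a + b·469 = 116.452341 + (-0.001917)·469 = 115.553103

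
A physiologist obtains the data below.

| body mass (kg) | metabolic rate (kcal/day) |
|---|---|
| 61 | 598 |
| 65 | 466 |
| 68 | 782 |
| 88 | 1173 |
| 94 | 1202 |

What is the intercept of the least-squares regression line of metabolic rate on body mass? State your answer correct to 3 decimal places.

-766.462

n = 5, Σx = 376, Σy = 4221, Σxy = 336156, Σx² = 29150
Sxx = Σx² − (Σx)²/n = 29150 − 28275.2 = 874.8
Sxy = Σxy − (Σx)(Σy)/n = 336156 − 317419.2 = 18736.8
b = Sxy/Sxx = 18736.8/874.8 = 21.418381
a = ȳ − b·x̄ = 844.2 − 21.418381·75.2 = -766.462277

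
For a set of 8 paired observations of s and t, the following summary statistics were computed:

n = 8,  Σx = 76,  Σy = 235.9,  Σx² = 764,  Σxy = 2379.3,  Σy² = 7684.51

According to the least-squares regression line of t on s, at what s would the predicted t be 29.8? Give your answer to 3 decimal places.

Sxx = Σx² − (Σx)²/n = 764 − 722 = 42
Sxy = Σxy − (Σx)(Σy)/n = 2379.3 − 2241.05 = 138.25
b = Sxy/Sxx = 138.25/42 = 3.291667
a = ȳ − b·x̄ = 29.4875 − 3.291667·9.5 = -1.783333
Set a + b·x = 29.8: x = (29.8 − (-1.783333)) / 3.291667 = 9.594937

9.595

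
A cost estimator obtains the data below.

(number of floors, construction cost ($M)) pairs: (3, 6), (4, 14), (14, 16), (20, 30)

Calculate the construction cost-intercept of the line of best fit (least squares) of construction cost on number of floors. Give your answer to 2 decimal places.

n = 4, Σx = 41, Σy = 66, Σxy = 898, Σx² = 621
Sxx = Σx² − (Σx)²/n = 621 − 420.25 = 200.75
Sxy = Σxy − (Σx)(Σy)/n = 898 − 676.5 = 221.5
b = Sxy/Sxx = 221.5/200.75 = 1.103362
a = ȳ − b·x̄ = 16.5 − 1.103362·10.25 = 5.190535

5.19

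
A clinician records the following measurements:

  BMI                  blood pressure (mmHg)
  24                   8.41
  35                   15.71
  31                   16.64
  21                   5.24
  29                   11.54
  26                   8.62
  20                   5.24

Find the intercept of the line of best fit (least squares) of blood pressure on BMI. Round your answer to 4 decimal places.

-11.3231

n = 7, Σx = 186, Σy = 71.4, Σxy = 2041.15, Σx² = 5120
Sxx = Σx² − (Σx)²/n = 5120 − 4942.285714 = 177.714286
Sxy = Σxy − (Σx)(Σy)/n = 2041.15 − 1897.2 = 143.95
b = Sxy/Sxx = 143.95/177.714286 = 0.810008
a = ȳ − b·x̄ = 10.2 − 0.810008·26.571429 = -11.323071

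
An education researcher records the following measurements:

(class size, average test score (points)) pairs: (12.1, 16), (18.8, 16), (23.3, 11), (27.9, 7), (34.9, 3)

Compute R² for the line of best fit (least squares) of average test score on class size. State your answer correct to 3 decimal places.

n = 5, Σx = 117, Σy = 53, Σxy = 1050.7, Σx² = 3039.16, Σy² = 691
Sxx = Σx² − (Σx)²/n = 3039.16 − 2737.8 = 301.36
Sxy = Σxy − (Σx)(Σy)/n = 1050.7 − 1240.2 = -189.5
Syy = Σy² − (Σy)²/n = 691 − 561.8 = 129.2
R² = Sxy²/(Sxx·Syy) = (-189.5)²/(301.36·129.2) = 0.922296

0.922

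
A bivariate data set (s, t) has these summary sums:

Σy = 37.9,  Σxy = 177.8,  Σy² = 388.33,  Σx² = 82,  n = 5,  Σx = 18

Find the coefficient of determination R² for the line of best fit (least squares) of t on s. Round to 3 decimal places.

0.984

Sxx = Σx² − (Σx)²/n = 82 − 64.8 = 17.2
Sxy = Σxy − (Σx)(Σy)/n = 177.8 − 136.44 = 41.36
Syy = Σy² − (Σy)²/n = 388.33 − 287.282 = 101.048
R² = Sxy²/(Sxx·Syy) = (41.36)²/(17.2·101.048) = 0.984249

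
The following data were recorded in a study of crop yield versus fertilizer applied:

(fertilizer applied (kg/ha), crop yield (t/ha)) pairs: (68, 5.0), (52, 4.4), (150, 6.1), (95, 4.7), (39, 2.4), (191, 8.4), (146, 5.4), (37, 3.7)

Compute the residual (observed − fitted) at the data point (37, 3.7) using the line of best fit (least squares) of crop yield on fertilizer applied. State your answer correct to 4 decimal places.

n = 8, Σx = 778, Σy = 40.1, Σxy = 4553.6, Σx² = 99540
Sxx = Σx² − (Σx)²/n = 99540 − 75660.5 = 23879.5
Sxy = Σxy − (Σx)(Σy)/n = 4553.6 − 3899.725 = 653.875
b = Sxy/Sxx = 653.875/23879.5 = 0.027382
a = ȳ − b·x̄ = 5.0125 − 0.027382·97.25 = 2.349574
ŷ(37) = 2.349574 + 0.027382·37 = 3.362718
residual = y − ŷ = 3.7 − 3.362718 = 0.337282

0.3373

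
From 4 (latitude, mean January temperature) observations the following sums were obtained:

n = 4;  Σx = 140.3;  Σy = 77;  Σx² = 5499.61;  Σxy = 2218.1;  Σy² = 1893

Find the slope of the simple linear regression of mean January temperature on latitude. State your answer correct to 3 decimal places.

-0.834

Sxx = Σx² − (Σx)²/n = 5499.61 − 4921.0225 = 578.5875
Sxy = Σxy − (Σx)(Σy)/n = 2218.1 − 2700.775 = -482.675
b = Sxy/Sxx = -482.675/578.5875 = -0.834230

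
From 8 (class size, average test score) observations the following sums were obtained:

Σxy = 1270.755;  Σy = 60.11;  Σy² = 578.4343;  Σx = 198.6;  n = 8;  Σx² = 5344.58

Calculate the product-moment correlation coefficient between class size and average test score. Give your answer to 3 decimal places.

Sxx = Σx² − (Σx)²/n = 5344.58 − 4930.245 = 414.335
Sxy = Σxy − (Σx)(Σy)/n = 1270.755 − 1492.23075 = -221.47575
Syy = Σy² − (Σy)²/n = 578.4343 − 451.651513 = 126.782787
r = Sxy/√(Sxx·Syy) = -221.47575/√(52530.546259) = -221.47575/229.195432 = -0.966318

-0.966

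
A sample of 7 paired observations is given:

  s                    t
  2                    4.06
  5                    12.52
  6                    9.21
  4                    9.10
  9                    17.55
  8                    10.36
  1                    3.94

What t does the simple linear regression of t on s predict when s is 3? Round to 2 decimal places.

n = 7, Σx = 35, Σy = 66.74, Σxy = 407.15, Σx² = 227
Sxx = Σx² − (Σx)²/n = 227 − 175 = 52
Sxy = Σxy − (Σx)(Σy)/n = 407.15 − 333.7 = 73.45
b = Sxy/Sxx = 73.45/52 = 1.4125
a = ȳ − b·x̄ = 9.534286 − 1.4125·5 = 2.471786
ŷ(3) = a + b·3 = 2.471786 + 1.4125·3 = 6.709286

6.71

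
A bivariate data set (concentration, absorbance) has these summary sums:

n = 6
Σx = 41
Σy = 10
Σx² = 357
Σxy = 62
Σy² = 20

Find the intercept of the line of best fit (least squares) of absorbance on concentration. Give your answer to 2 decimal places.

Sxx = Σx² − (Σx)²/n = 357 − 280.166667 = 76.833333
Sxy = Σxy − (Σx)(Σy)/n = 62 − 68.333333 = -6.333333
b = Sxy/Sxx = -6.333333/76.833333 = -0.082430
a = ȳ − b·x̄ = 1.666667 − (-0.082430)·6.833333 = 2.229935

2.23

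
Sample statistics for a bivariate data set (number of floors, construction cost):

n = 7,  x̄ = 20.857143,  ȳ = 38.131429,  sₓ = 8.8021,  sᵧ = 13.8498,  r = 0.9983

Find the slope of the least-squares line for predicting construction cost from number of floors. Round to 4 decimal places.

1.5708

b = r · sᵧ/sₓ = 0.9983 · 13.8498/8.8021 = 1.570791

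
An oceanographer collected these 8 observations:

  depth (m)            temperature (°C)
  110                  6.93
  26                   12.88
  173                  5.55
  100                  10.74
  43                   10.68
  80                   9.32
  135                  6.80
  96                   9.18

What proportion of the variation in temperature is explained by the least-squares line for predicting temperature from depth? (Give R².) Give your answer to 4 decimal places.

n = 8, Σx = 763, Σy = 72.08, Σxy = 6135.45, Σx² = 88395, Σy² = 691.5066
Sxx = Σx² − (Σx)²/n = 88395 − 72771.125 = 15623.875
Sxy = Σxy − (Σx)(Σy)/n = 6135.45 − 6874.63 = -739.18
Syy = Σy² − (Σy)²/n = 691.5066 − 649.4408 = 42.0658
R² = Sxy²/(Sxx·Syy) = (-739.18)²/(15623.875·42.0658) = 0.831347

0.8313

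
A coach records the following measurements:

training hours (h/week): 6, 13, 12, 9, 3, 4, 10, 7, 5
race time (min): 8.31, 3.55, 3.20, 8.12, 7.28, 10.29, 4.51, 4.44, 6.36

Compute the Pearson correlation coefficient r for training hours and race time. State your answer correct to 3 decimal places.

n = 9, Σx = 69, Σy = 56.06, Σxy = 378.47, Σx² = 629, Σy² = 397.2188
Sxx = Σx² − (Σx)²/n = 629 − 529 = 100
Sxy = Σxy − (Σx)(Σy)/n = 378.47 − 429.793333 = -51.323333
Syy = Σy² − (Σy)²/n = 397.2188 − 349.191511 = 48.027289
r = Sxy/√(Sxx·Syy) = -51.323333/√(4802.728889) = -51.323333/69.301724 = -0.740578

-0.741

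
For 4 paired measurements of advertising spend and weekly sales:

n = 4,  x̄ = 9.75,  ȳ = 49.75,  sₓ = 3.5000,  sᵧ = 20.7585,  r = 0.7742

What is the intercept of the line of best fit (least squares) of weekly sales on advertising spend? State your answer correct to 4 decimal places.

b = r · sᵧ/sₓ = 0.7742 · 20.7585/3.5 = 4.591780
a = ȳ − b·x̄ = 49.75 − 4.591780·9.75 = 4.980143

4.9801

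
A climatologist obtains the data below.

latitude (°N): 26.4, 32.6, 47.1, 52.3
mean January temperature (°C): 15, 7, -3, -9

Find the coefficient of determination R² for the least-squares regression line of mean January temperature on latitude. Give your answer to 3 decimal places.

0.986

n = 4, Σx = 158.4, Σy = 10, Σxy = 12.2, Σx² = 6713.42, Σy² = 364
Sxx = Σx² − (Σx)²/n = 6713.42 − 6272.64 = 440.78
Sxy = Σxy − (Σx)(Σy)/n = 12.2 − 396 = -383.8
Syy = Σy² − (Σy)²/n = 364 − 25 = 339
R² = Sxy²/(Sxx·Syy) = (-383.8)²/(440.78·339) = 0.985799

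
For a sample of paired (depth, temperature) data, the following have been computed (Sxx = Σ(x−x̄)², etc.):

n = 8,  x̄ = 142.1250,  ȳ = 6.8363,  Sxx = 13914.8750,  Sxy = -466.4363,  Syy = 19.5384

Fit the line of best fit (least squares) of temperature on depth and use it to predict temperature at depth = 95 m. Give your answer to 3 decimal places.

8.416

b = Sxy/Sxx = -466.4363/13914.875 = -0.033521
a = ȳ − b·x̄ = 6.8363 − (-0.033521)·142.125 = 11.600429
ŷ(95) = a + b·95 = 11.600429 + (-0.033521)·95 = 8.415963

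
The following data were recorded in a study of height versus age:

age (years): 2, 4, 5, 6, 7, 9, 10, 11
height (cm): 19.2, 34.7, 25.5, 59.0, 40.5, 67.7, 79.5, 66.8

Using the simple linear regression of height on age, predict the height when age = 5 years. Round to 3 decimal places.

37.984

n = 8, Σx = 54, Σy = 392.9, Σxy = 3081.3, Σx² = 432
Sxx = Σx² − (Σx)²/n = 432 − 364.5 = 67.5
Sxy = Σxy − (Σx)(Σy)/n = 3081.3 − 2652.075 = 429.225
b = Sxy/Sxx = 429.225/67.5 = 6.358889
a = ȳ − b·x̄ = 49.1125 − 6.358889·6.75 = 6.19
ŷ(5) = a + b·5 = 6.19 + 6.358889·5 = 37.984444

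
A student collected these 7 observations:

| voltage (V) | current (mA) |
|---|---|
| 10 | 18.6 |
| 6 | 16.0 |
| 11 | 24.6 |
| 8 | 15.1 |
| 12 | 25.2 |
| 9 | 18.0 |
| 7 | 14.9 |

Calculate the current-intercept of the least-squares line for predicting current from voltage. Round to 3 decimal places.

n = 7, Σx = 63, Σy = 132.4, Σxy = 1242.1, Σx² = 595
Sxx = Σx² − (Σx)²/n = 595 − 567 = 28
Sxy = Σxy − (Σx)(Σy)/n = 1242.1 − 1191.6 = 50.5
b = Sxy/Sxx = 50.5/28 = 1.803571
a = ȳ − b·x̄ = 18.914286 − 1.803571·9 = 2.682143

2.682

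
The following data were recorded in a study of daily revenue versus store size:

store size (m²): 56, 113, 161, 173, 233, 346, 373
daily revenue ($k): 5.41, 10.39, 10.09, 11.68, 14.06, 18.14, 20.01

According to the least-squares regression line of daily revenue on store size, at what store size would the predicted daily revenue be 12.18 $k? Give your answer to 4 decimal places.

192.5436

n = 7, Σx = 1455, Σy = 89.78, Σxy = 22138.31, Σx² = 384889
Sxx = Σx² − (Σx)²/n = 384889 − 302432.142857 = 82456.857143
Sxy = Σxy − (Σx)(Σy)/n = 22138.31 − 18661.414286 = 3476.895714
b = Sxy/Sxx = 3476.895714/82456.857143 = 0.042166
a = ȳ − b·x̄ = 12.825714 − 0.042166·207.857143 = 4.061160
Set a + b·x = 12.18: x = (12.18 − 4.061160) / 0.042166 = 192.543606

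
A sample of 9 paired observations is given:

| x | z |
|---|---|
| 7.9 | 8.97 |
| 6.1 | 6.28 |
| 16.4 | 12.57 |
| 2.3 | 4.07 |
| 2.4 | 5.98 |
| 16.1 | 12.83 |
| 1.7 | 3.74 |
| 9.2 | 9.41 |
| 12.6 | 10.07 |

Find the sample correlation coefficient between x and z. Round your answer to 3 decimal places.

0.974

n = 9, Σx = 74.7, Σy = 73.92, Σxy = 765.407, Σx² = 885.13, Σy² = 698.779
Sxx = Σx² − (Σx)²/n = 885.13 − 620.01 = 265.12
Sxy = Σxy − (Σx)(Σy)/n = 765.407 − 613.536 = 151.871
Syy = Σy² − (Σy)²/n = 698.779 − 607.1296 = 91.6494
r = Sxy/√(Sxx·Syy) = 151.871/√(24298.088928) = 151.871/155.878443 = 0.974291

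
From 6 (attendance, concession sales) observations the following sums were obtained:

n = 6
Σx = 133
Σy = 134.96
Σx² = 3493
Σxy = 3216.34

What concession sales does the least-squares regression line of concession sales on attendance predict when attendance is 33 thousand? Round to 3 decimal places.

26.962

Sxx = Σx² − (Σx)²/n = 3493 − 2948.166667 = 544.833333
Sxy = Σxy − (Σx)(Σy)/n = 3216.34 − 2991.613333 = 224.726667
b = Sxy/Sxx = 224.726667/544.833333 = 0.412469
a = ȳ − b·x̄ = 22.493333 − 0.412469·22.166667 = 13.350278
ŷ(33) = a + b·33 = 13.350278 + 0.412469·33 = 26.961744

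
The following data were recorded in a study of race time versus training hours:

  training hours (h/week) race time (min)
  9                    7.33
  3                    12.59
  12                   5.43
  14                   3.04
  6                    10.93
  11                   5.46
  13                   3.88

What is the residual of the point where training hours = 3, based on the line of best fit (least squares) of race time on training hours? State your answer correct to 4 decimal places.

n = 7, Σx = 68, Σy = 48.66, Σxy = 387.54, Σx² = 756
Sxx = Σx² − (Σx)²/n = 756 − 660.571429 = 95.428571
Sxy = Σxy − (Σx)(Σy)/n = 387.54 − 472.697143 = -85.157143
b = Sxy/Sxx = -85.157143/95.428571 = -0.892365
a = ȳ − b·x̄ = 6.951429 − (-0.892365)·9.714286 = 15.620120
ŷ(3) = 15.620120 + (-0.892365)·3 = 12.943024
residual = y − ŷ = 12.59 − 12.943024 = -0.353024

-0.3530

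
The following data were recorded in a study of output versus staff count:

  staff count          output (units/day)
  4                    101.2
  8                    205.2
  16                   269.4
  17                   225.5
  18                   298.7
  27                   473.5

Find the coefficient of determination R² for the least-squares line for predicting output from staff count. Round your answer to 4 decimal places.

n = 6, Σx = 90, Σy = 1573.5, Σxy = 28351.4, Σx² = 1678, Σy² = 489199.03
Sxx = Σx² − (Σx)²/n = 1678 − 1350 = 328
Sxy = Σxy − (Σx)(Σy)/n = 28351.4 − 23602.5 = 4748.9
Syy = Σy² − (Σy)²/n = 489199.03 − 412650.375 = 76548.655
R² = Sxy²/(Sxx·Syy) = (4748.9)²/(328·76548.655) = 0.898203

0.8982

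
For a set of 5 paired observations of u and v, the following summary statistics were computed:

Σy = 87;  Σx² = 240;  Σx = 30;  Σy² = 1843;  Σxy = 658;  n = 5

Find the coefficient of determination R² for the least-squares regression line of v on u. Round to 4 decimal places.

Sxx = Σx² − (Σx)²/n = 240 − 180 = 60
Sxy = Σxy − (Σx)(Σy)/n = 658 − 522 = 136
Syy = Σy² − (Σy)²/n = 1843 − 1513.8 = 329.2
R² = Sxy²/(Sxx·Syy) = (136)²/(60·329.2) = 0.936412

0.9364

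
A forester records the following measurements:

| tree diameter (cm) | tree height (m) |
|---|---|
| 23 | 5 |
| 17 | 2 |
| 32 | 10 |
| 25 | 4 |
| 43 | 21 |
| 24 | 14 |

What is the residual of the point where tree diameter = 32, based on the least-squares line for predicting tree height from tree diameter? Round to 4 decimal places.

-2.4951

n = 6, Σx = 164, Σy = 56, Σxy = 1808, Σx² = 4892
Sxx = Σx² − (Σx)²/n = 4892 − 4482.666667 = 409.333333
Sxy = Σxy − (Σx)(Σy)/n = 1808 − 1530.666667 = 277.333333
b = Sxy/Sxx = 277.333333/409.333333 = 0.677524
a = ȳ − b·x̄ = 9.333333 − 0.677524·27.333333 = -9.185668
ŷ(32) = -9.185668 + 0.677524·32 = 12.495114
residual = y − ŷ = 10 − 12.495114 = -2.495114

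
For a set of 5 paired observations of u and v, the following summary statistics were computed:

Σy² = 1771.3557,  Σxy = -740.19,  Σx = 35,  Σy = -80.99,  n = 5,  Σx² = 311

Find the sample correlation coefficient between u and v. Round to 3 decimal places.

Sxx = Σx² − (Σx)²/n = 311 − 245 = 66
Sxy = Σxy − (Σx)(Σy)/n = -740.19 − (-566.93) = -173.26
Syy = Σy² − (Σy)²/n = 1771.3557 − 1311.87602 = 459.47968
r = Sxy/√(Sxx·Syy) = -173.26/√(30325.65888) = -173.26/174.142639 = -0.994932

-0.995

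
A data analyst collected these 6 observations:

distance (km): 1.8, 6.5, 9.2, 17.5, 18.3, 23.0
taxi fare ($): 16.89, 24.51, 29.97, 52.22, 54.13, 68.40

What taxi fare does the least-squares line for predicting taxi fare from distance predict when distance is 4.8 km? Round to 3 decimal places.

n = 6, Σx = 76.3, Σy = 246.12, Σxy = 3943.07, Σx² = 1300.27
Sxx = Σx² − (Σx)²/n = 1300.27 − 970.281667 = 329.988333
Sxy = Σxy − (Σx)(Σy)/n = 3943.07 − 3129.826 = 813.244
b = Sxy/Sxx = 813.244/329.988333 = 2.464463
a = ȳ − b·x̄ = 41.02 − 2.464463·12.716667 = 9.680247
ŷ(4.8) = a + b·4.8 = 9.680247 + 2.464463·4.8 = 21.509669

21.510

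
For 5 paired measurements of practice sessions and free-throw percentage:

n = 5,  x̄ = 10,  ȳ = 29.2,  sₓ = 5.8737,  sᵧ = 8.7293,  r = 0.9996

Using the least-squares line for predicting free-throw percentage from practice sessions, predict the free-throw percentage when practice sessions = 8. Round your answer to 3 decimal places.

b = r · sᵧ/sₓ = 0.9996 · 8.7293/5.8737 = 1.485573
a = ȳ − b·x̄ = 29.2 − 1.485573·10 = 14.344273
ŷ(8) = a + b·8 = 14.344273 + 1.485573·8 = 26.228855

26.229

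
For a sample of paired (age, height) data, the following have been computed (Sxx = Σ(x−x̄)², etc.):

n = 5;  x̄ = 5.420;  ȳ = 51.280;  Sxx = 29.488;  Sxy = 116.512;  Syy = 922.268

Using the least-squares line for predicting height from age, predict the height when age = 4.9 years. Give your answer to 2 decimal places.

b = Sxy/Sxx = 116.512/29.488 = 3.951167
a = ȳ − b·x̄ = 51.28 − 3.951167·5.42 = 29.864677
ŷ(4.9) = a + b·4.9 = 29.864677 + 3.951167·4.9 = 49.225393

49.23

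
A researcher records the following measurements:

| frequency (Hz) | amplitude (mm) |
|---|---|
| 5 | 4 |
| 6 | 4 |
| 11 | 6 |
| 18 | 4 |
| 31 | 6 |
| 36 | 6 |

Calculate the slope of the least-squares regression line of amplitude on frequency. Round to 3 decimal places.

0.057

n = 6, Σx = 107, Σy = 30, Σxy = 584, Σx² = 2763
Sxx = Σx² − (Σx)²/n = 2763 − 1908.166667 = 854.833333
Sxy = Σxy − (Σx)(Σy)/n = 584 − 535 = 49
b = Sxy/Sxx = 49/854.833333 = 0.057321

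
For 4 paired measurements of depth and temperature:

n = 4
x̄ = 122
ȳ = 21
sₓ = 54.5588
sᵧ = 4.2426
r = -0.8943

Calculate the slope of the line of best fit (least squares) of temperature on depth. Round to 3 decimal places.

b = r · sᵧ/sₓ = -0.8943 · 4.2426/54.5588 = -0.069543

-0.070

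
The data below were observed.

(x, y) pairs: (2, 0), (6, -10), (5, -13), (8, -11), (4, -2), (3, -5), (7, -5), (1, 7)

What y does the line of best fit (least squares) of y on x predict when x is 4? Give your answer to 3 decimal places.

n = 8, Σx = 36, Σy = -39, Σxy = -264, Σx² = 204
Sxx = Σx² − (Σx)²/n = 204 − 162 = 42
Sxy = Σxy − (Σx)(Σy)/n = -264 − (-175.5) = -88.5
b = Sxy/Sxx = -88.5/42 = -2.107143
a = ȳ − b·x̄ = -4.875 − (-2.107143)·4.5 = 4.607143
ŷ(4) = a + b·4 = 4.607143 + (-2.107143)·4 = -3.821429

-3.821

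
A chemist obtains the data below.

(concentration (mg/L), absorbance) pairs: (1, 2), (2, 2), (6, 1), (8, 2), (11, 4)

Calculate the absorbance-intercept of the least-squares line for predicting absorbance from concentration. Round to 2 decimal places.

n = 5, Σx = 28, Σy = 11, Σxy = 72, Σx² = 226
Sxx = Σx² − (Σx)²/n = 226 − 156.8 = 69.2
Sxy = Σxy − (Σx)(Σy)/n = 72 − 61.6 = 10.4
b = Sxy/Sxx = 10.4/69.2 = 0.150289
a = ȳ − b·x̄ = 2.2 − 0.150289·5.6 = 1.358382

1.36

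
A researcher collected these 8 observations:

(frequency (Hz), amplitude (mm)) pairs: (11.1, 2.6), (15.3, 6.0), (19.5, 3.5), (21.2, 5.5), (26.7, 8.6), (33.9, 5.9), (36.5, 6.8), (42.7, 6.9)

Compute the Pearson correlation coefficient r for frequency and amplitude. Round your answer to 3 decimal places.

0.631

n = 8, Σx = 206.9, Σy = 45.8, Σxy = 1277.97, Σx² = 6204.63, Σy² = 287.88
Sxx = Σx² − (Σx)²/n = 6204.63 − 5350.95125 = 853.67875
Sxy = Σxy − (Σx)(Σy)/n = 1277.97 − 1184.5025 = 93.4675
Syy = Σy² − (Σy)²/n = 287.88 − 262.205 = 25.675
r = Sxy/√(Sxx·Syy) = 93.4675/√(21918.201906) = 93.4675/148.047972 = 0.631333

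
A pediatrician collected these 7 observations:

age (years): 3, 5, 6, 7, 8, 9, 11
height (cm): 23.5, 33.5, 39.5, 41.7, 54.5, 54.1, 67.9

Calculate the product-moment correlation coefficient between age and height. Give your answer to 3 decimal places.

0.988

n = 7, Σx = 49, Σy = 314.7, Σxy = 2436.7, Σx² = 385, Σy² = 15481.11
Sxx = Σx² − (Σx)²/n = 385 − 343 = 42
Sxy = Σxy − (Σx)(Σy)/n = 2436.7 − 2202.9 = 233.8
Syy = Σy² − (Σy)²/n = 15481.11 − 14148.012857 = 1333.097143
r = Sxy/√(Sxx·Syy) = 233.8/√(55990.08) = 233.8/236.622231 = 0.988073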